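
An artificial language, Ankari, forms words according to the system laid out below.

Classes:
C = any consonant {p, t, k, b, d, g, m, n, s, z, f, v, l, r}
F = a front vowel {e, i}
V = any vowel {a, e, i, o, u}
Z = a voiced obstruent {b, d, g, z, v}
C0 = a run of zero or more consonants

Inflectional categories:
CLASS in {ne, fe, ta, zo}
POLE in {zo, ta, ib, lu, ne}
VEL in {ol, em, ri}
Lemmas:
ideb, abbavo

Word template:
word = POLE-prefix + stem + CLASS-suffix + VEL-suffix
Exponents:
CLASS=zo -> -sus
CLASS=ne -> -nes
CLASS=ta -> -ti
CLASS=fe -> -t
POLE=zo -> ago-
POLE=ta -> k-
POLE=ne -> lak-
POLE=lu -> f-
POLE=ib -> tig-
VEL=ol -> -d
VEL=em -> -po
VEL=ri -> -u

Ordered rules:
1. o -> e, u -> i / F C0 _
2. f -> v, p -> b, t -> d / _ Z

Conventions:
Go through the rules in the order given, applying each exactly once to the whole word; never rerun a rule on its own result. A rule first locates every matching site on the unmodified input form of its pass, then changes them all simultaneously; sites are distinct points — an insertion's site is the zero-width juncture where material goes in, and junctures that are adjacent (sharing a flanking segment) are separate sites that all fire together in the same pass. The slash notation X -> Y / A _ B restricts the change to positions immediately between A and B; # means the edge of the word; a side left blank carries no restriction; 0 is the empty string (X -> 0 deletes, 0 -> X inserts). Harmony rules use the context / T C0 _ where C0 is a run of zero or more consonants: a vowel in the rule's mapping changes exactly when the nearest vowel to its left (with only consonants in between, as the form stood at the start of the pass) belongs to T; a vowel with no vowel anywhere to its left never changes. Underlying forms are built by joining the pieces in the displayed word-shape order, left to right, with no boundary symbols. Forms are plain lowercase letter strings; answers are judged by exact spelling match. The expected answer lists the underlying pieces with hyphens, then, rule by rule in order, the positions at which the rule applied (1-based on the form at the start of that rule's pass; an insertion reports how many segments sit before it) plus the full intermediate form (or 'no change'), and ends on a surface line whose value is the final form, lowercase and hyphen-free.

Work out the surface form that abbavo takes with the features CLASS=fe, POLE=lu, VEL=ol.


underlying: f-abbavo-t-d
1. o -> e, u -> i / F C0 _: no change
2. f -> v, p -> b, t -> d / _ Z: fires at position(s) 8: fabbavodd
surface: fabbavodd


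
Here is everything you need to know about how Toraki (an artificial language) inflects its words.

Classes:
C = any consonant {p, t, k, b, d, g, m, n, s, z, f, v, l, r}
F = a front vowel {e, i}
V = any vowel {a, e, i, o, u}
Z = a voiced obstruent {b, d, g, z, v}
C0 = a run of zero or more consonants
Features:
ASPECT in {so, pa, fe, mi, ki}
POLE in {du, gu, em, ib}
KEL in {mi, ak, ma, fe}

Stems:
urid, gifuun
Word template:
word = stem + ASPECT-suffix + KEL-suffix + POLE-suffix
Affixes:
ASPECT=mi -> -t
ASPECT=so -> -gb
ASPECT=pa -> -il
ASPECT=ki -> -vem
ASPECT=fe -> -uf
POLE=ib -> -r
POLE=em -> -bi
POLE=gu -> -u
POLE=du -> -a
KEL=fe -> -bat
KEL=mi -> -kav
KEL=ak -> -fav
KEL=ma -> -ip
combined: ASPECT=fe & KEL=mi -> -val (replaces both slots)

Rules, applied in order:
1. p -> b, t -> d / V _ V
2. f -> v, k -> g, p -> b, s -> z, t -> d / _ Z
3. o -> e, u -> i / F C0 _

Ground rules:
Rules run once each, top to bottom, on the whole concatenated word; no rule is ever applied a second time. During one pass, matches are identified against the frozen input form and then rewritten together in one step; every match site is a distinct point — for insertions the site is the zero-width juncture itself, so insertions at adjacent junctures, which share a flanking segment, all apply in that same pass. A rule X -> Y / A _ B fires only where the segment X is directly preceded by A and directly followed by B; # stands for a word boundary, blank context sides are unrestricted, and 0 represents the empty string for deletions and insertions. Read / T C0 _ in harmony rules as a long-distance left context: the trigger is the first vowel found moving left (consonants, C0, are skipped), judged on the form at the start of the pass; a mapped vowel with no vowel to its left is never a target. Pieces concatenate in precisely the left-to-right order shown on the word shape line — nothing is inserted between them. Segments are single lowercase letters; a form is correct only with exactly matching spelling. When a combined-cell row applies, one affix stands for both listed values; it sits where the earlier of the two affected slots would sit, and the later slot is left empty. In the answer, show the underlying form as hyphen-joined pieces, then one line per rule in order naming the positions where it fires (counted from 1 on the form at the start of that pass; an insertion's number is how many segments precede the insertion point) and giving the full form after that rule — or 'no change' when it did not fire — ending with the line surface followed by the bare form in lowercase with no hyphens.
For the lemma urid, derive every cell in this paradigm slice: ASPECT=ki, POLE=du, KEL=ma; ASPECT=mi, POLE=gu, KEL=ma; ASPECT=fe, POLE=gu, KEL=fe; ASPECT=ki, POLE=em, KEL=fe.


cell ASPECT=ki, POLE=du, KEL=ma:
underlying: urid-vem-ip-a
1. p -> b, t -> d / V _ V: fires at position(s) 9: uridvemiba
2. f -> v, k -> g, p -> b, s -> z, t -> d / _ Z: no change
3. o -> e, u -> i / F C0 _: no change
surface: uridvemiba

cell ASPECT=mi, POLE=gu, KEL=ma:
underlying: urid-t-ip-u
1. p -> b, t -> d / V _ V: fires at position(s) 7: uridtibu
2. f -> v, k -> g, p -> b, s -> z, t -> d / _ Z: no change
3. o -> e, u -> i / F C0 _: fires at position(s) 8: uridtibi
surface: uridtibi

cell ASPECT=fe, POLE=gu, KEL=fe:
underlying: urid-uf-bat-u
1. p -> b, t -> d / V _ V: fires at position(s) 9: uridufbadu
2. f -> v, k -> g, p -> b, s -> z, t -> d / _ Z: fires at position(s) 6: uriduvbadu
3. o -> e, u -> i / F C0 _: fires at position(s) 5: uridivbadu
surface: uridivbadu

cell ASPECT=ki, POLE=em, KEL=fe:
underlying: urid-vem-bat-bi
1. p -> b, t -> d / V _ V: no change
2. f -> v, k -> g, p -> b, s -> z, t -> d / _ Z: fires at position(s) 10: uridvembadbi
3. o -> e, u -> i / F C0 _: no change
surface: uridvembadbi


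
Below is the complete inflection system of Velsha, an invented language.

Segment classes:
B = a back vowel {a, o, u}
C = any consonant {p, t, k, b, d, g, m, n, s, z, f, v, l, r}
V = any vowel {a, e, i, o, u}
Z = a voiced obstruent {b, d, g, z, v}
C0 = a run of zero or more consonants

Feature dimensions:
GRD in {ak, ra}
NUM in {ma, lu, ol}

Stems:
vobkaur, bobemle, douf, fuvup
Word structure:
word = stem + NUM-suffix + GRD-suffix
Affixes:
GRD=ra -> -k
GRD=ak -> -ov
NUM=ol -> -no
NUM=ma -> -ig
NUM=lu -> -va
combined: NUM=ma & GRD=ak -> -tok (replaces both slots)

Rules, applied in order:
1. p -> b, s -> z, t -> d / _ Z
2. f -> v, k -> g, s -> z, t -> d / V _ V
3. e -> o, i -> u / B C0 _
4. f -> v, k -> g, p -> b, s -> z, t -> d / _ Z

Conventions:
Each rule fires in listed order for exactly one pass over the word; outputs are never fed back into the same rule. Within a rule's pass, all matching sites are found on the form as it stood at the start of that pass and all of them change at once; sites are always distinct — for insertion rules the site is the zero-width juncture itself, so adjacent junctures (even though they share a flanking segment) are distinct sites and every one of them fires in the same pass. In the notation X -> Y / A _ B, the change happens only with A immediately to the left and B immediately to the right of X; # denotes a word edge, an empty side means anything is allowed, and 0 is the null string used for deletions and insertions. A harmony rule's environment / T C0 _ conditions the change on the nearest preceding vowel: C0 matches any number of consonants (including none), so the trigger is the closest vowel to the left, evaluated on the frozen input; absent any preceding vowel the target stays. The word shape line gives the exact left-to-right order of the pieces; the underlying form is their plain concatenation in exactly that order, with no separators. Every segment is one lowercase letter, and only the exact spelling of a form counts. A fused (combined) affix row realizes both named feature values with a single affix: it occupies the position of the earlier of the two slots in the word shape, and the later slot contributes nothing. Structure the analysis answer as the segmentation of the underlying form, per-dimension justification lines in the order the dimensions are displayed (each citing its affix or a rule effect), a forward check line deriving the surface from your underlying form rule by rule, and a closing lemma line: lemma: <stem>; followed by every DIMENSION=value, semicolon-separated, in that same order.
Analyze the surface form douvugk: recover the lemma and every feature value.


underlying: douf-ig-k
GRD=ra - signalled by the affix -k
NUM=ma - signalled by the affix -ig
check: doufigk -> doufigk -> douvigk -> douvugk -> douvugk
lemma: douf; GRD=ra; NUM=ma


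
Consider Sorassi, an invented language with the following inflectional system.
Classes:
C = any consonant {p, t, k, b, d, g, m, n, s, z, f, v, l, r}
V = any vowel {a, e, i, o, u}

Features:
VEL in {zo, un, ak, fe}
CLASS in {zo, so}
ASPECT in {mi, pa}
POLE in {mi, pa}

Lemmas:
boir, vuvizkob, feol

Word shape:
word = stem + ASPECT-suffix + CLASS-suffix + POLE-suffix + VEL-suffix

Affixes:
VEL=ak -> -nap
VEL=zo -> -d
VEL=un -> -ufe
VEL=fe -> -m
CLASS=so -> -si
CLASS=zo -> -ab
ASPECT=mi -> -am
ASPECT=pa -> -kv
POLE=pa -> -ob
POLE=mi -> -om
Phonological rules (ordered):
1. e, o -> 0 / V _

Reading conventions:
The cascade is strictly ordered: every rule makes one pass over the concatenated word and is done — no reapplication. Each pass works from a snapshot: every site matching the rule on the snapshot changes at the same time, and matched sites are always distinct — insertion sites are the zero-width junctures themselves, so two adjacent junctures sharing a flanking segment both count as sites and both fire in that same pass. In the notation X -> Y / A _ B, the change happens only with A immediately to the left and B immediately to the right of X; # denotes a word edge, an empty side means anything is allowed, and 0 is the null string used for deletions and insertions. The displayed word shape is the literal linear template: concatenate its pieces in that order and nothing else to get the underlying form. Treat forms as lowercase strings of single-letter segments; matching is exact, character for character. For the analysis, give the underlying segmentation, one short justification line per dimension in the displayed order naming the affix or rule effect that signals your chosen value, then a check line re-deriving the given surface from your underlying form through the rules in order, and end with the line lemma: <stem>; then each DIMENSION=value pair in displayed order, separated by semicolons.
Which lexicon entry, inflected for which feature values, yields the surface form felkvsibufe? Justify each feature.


underlying: feol-kv-si-ob-ufe
VEL=un - signalled by the affix -ufe
CLASS=so - signalled by the affix -si
ASPECT=pa - signalled by the affix -kv
POLE=pa - signalled by the affix -ob
check: feolkvsiobufe -> felkvsibufe
lemma: feol; VEL=un; CLASS=so; ASPECT=pa; POLE=pa


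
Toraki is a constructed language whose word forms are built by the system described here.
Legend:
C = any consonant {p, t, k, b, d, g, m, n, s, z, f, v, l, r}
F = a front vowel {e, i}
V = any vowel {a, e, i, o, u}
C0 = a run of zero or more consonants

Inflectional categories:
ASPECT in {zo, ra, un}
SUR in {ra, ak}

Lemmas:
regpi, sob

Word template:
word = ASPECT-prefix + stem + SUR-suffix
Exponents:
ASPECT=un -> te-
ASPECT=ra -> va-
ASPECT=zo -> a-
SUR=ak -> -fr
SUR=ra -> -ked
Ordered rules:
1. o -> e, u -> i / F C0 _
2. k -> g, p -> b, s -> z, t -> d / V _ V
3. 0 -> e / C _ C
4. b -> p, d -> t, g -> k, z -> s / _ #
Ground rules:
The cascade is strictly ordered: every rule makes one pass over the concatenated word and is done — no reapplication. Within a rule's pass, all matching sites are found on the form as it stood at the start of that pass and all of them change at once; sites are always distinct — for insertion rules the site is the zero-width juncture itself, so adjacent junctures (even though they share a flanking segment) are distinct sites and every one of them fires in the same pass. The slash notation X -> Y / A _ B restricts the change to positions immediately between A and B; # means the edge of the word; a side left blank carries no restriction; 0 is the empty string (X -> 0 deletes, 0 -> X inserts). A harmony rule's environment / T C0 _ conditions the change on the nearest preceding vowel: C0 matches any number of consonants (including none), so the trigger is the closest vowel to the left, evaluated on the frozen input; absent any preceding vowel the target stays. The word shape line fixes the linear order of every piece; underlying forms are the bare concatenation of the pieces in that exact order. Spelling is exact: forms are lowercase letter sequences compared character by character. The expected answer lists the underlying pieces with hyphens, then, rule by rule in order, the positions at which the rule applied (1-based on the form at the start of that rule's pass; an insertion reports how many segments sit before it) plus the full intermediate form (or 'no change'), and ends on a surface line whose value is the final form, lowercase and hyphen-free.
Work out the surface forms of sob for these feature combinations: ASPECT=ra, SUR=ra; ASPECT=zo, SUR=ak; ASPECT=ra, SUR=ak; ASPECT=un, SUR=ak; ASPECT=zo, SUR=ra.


cell ASPECT=ra, SUR=ra:
underlying: va-sob-ked
1. o -> e, u -> i / F C0 _: no change
2. k -> g, p -> b, s -> z, t -> d / V _ V: fires at position(s) 3: vazobked
3. 0 -> e / C _ C: inserts after position(s) 5: vazobeked
4. b -> p, d -> t, g -> k, z -> s / _ #: fires at position(s) 9: vazobeket
surface: vazobeket

cell ASPECT=zo, SUR=ak:
underlying: a-sob-fr
1. o -> e, u -> i / F C0 _: no change
2. k -> g, p -> b, s -> z, t -> d / V _ V: fires at position(s) 2: azobfr
3. 0 -> e / C _ C: inserts after position(s) 4, 5: azobefer
4. b -> p, d -> t, g -> k, z -> s / _ #: no change
surface: azobefer

cell ASPECT=ra, SUR=ak:
underlying: va-sob-fr
1. o -> e, u -> i / F C0 _: no change
2. k -> g, p -> b, s -> z, t -> d / V _ V: fires at position(s) 3: vazobfr
3. 0 -> e / C _ C: inserts after position(s) 5, 6: vazobefer
4. b -> p, d -> t, g -> k, z -> s / _ #: no change
surface: vazobefer

cell ASPECT=un, SUR=ak:
underlying: te-sob-fr
1. o -> e, u -> i / F C0 _: fires at position(s) 4: tesebfr
2. k -> g, p -> b, s -> z, t -> d / V _ V: fires at position(s) 3: tezebfr
3. 0 -> e / C _ C: inserts after position(s) 5, 6: tezebefer
4. b -> p, d -> t, g -> k, z -> s / _ #: no change
surface: tezebefer

cell ASPECT=zo, SUR=ra:
underlying: a-sob-ked
1. o -> e, u -> i / F C0 _: no change
2. k -> g, p -> b, s -> z, t -> d / V _ V: fires at position(s) 2: azobked
3. 0 -> e / C _ C: inserts after position(s) 4: azobeked
4. b -> p, d -> t, g -> k, z -> s / _ #: fires at position(s) 8: azobeket
surface: azobeket


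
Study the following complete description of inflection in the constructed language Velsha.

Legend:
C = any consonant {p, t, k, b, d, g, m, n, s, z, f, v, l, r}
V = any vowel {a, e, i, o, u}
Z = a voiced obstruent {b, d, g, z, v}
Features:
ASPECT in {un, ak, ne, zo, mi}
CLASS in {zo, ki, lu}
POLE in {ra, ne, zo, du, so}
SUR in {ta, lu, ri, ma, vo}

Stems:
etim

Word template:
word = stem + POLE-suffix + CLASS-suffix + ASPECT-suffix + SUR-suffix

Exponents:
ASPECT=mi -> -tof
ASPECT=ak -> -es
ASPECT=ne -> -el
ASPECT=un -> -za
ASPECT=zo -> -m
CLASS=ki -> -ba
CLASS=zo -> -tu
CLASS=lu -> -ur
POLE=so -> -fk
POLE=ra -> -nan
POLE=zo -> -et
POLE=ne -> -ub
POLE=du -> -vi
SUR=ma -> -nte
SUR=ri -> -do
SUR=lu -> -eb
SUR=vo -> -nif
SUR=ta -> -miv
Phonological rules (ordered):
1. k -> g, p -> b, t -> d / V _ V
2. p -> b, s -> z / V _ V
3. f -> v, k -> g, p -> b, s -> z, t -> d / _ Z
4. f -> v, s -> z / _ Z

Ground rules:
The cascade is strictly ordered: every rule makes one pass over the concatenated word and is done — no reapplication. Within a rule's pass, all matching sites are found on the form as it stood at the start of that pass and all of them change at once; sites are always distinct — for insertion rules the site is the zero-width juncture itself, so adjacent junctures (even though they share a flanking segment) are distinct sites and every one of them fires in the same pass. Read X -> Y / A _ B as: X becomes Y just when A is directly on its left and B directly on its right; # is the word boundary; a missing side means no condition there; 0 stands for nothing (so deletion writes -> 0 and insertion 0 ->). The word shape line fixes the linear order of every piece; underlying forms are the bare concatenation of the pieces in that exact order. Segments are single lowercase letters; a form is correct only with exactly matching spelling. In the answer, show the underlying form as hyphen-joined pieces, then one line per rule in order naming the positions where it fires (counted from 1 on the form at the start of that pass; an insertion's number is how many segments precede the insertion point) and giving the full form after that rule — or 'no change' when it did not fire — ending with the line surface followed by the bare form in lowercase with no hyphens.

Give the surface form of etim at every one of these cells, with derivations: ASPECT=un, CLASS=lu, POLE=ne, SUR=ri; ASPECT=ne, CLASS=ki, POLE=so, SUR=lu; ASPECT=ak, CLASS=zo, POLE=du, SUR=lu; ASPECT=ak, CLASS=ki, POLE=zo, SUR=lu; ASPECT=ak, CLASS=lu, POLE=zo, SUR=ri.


cell ASPECT=un, CLASS=lu, POLE=ne, SUR=ri:
underlying: etim-ub-ur-za-do
1. k -> g, p -> b, t -> d / V _ V: fires at position(s) 2: edimuburzado
2. p -> b, s -> z / V _ V: no change
3. f -> v, k -> g, p -> b, s -> z, t -> d / _ Z: no change
4. f -> v, s -> z / _ Z: no change
surface: edimuburzado

cell ASPECT=ne, CLASS=ki, POLE=so, SUR=lu:
underlying: etim-fk-ba-el-eb
1. k -> g, p -> b, t -> d / V _ V: fires at position(s) 2: edimfkbaeleb
2. p -> b, s -> z / V _ V: no change
3. f -> v, k -> g, p -> b, s -> z, t -> d / _ Z: fires at position(s) 6: edimfgbaeleb
4. f -> v, s -> z / _ Z: fires at position(s) 5: edimvgbaeleb
surface: edimvgbaeleb

cell ASPECT=ak, CLASS=zo, POLE=du, SUR=lu:
underlying: etim-vi-tu-es-eb
1. k -> g, p -> b, t -> d / V _ V: fires at position(s) 2, 7: edimvidueseb
2. p -> b, s -> z / V _ V: fires at position(s) 10: edimviduezeb
3. f -> v, k -> g, p -> b, s -> z, t -> d / _ Z: no change
4. f -> v, s -> z / _ Z: no change
surface: edimviduezeb

cell ASPECT=ak, CLASS=ki, POLE=zo, SUR=lu:
underlying: etim-et-ba-es-eb
1. k -> g, p -> b, t -> d / V _ V: fires at position(s) 2: edimetbaeseb
2. p -> b, s -> z / V _ V: fires at position(s) 10: edimetbaezeb
3. f -> v, k -> g, p -> b, s -> z, t -> d / _ Z: fires at position(s) 6: edimedbaezeb
4. f -> v, s -> z / _ Z: no change
surface: edimedbaezeb

cell ASPECT=ak, CLASS=lu, POLE=zo, SUR=ri:
underlying: etim-et-ur-es-do
1. k -> g, p -> b, t -> d / V _ V: fires at position(s) 2, 6: edimeduresdo
2. p -> b, s -> z / V _ V: no change
3. f -> v, k -> g, p -> b, s -> z, t -> d / _ Z: fires at position(s) 10: edimedurezdo
4. f -> v, s -> z / _ Z: no change
surface: edimedurezdo


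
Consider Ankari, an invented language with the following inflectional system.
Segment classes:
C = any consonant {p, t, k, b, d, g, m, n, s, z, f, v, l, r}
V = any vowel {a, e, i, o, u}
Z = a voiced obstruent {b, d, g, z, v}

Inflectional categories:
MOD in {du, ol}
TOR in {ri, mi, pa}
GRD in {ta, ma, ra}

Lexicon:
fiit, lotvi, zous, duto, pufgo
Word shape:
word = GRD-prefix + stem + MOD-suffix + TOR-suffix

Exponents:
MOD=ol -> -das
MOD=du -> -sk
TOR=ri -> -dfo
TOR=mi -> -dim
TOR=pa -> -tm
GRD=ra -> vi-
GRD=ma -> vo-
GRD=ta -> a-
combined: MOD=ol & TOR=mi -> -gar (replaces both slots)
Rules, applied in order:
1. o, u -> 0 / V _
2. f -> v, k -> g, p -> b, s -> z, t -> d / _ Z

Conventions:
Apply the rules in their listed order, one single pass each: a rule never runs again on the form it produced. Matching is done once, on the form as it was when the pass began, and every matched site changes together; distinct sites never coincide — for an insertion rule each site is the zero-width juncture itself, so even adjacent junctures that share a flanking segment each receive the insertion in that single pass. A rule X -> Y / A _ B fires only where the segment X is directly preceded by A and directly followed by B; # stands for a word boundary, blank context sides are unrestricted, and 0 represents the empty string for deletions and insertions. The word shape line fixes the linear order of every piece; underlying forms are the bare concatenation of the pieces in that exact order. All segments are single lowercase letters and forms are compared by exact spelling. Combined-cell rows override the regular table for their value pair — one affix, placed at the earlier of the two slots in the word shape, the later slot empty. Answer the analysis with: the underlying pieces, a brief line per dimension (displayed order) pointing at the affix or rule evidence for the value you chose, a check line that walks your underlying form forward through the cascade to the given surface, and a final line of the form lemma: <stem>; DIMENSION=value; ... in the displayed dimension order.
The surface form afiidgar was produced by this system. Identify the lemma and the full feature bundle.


underlying: a-fiit-gar
MOD=ol - signalled by the combined affix row
TOR=mi - signalled by the combined affix row
GRD=ta - signalled by the affix a-
check: afiitgar -> afiitgar -> afiidgar
lemma: fiit; MOD=ol; TOR=mi; GRD=ta


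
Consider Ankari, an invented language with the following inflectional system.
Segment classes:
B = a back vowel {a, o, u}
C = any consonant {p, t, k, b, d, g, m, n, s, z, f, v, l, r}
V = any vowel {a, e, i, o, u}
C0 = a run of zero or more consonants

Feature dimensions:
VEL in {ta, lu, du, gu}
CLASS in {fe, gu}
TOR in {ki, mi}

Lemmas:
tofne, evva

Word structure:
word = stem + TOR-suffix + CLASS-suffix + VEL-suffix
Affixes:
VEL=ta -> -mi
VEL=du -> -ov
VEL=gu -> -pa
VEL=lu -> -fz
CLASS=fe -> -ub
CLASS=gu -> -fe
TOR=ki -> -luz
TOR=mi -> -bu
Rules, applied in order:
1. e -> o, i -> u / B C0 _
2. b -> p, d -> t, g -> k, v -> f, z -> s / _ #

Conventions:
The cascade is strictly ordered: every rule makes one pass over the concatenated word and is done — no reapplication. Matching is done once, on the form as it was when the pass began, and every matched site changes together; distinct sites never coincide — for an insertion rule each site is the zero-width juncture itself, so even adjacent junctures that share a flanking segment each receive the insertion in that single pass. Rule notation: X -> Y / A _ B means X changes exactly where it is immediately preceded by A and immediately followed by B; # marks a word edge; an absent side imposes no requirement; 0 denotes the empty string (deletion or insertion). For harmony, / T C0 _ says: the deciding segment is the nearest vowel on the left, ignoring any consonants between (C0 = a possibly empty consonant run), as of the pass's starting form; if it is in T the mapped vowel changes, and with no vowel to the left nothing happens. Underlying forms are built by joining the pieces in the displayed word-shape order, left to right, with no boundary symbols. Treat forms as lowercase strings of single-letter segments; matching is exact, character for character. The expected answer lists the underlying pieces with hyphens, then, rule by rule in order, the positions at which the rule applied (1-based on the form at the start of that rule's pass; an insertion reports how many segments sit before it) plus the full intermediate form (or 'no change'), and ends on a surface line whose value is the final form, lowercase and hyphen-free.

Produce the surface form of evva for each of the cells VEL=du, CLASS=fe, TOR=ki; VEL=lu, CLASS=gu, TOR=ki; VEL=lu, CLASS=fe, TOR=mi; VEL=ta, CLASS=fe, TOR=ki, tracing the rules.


cell VEL=du, CLASS=fe, TOR=ki:
underlying: evva-luz-ub-ov
1. e -> o, i -> u / B C0 _: no change
2. b -> p, d -> t, g -> k, v -> f, z -> s / _ #: fires at position(s) 11: evvaluzubof
surface: evvaluzubof

cell VEL=lu, CLASS=gu, TOR=ki:
underlying: evva-luz-fe-fz
1. e -> o, i -> u / B C0 _: fires at position(s) 9: evvaluzfofz
2. b -> p, d -> t, g -> k, v -> f, z -> s / _ #: fires at position(s) 11: evvaluzfofs
surface: evvaluzfofs

cell VEL=lu, CLASS=fe, TOR=mi:
underlying: evva-bu-ub-fz
1. e -> o, i -> u / B C0 _: no change
2. b -> p, d -> t, g -> k, v -> f, z -> s / _ #: fires at position(s) 10: evvabuubfs
surface: evvabuubfs

cell VEL=ta, CLASS=fe, TOR=ki:
underlying: evva-luz-ub-mi
1. e -> o, i -> u / B C0 _: fires at position(s) 11: evvaluzubmu
2. b -> p, d -> t, g -> k, v -> f, z -> s / _ #: no change
surface: evvaluzubmu


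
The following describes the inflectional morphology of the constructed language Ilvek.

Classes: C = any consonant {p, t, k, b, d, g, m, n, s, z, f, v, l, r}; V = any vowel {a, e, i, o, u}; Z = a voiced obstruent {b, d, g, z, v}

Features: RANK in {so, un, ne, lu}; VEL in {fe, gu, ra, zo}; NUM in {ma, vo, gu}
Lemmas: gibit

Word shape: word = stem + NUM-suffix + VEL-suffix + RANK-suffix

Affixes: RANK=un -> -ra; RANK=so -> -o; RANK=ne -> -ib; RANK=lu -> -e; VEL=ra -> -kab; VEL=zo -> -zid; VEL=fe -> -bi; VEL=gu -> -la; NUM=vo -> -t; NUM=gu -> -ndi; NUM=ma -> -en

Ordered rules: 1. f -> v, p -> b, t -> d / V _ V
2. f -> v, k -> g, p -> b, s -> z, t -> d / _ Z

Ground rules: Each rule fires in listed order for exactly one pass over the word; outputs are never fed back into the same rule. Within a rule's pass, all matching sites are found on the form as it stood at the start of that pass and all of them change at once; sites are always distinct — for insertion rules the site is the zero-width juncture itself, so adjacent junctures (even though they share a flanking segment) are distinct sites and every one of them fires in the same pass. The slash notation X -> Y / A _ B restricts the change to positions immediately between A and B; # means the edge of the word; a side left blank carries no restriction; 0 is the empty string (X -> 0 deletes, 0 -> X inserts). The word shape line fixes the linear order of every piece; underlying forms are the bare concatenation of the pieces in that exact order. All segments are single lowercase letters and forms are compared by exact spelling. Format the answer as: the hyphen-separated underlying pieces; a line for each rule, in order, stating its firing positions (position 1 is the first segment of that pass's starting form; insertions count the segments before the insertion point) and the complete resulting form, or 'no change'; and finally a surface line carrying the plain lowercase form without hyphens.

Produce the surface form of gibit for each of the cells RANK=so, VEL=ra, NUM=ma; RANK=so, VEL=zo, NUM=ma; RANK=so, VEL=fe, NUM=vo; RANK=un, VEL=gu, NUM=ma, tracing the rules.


cell RANK=so, VEL=ra, NUM=ma:
underlying: gibit-en-kab-o
1. f -> v, p -> b, t -> d / V _ V: fires at position(s) 5: gibidenkabo
2. f -> v, k -> g, p -> b, s -> z, t -> d / _ Z: no change
surface: gibidenkabo

cell RANK=so, VEL=zo, NUM=ma:
underlying: gibit-en-zid-o
1. f -> v, p -> b, t -> d / V _ V: fires at position(s) 5: gibidenzido
2. f -> v, k -> g, p -> b, s -> z, t -> d / _ Z: no change
surface: gibidenzido

cell RANK=so, VEL=fe, NUM=vo:
underlying: gibit-t-bi-o
1. f -> v, p -> b, t -> d / V _ V: no change
2. f -> v, k -> g, p -> b, s -> z, t -> d / _ Z: fires at position(s) 6: gibitdbio
surface: gibitdbio

cell RANK=un, VEL=gu, NUM=ma:
underlying: gibit-en-la-ra
1. f -> v, p -> b, t -> d / V _ V: fires at position(s) 5: gibidenlara
2. f -> v, k -> g, p -> b, s -> z, t -> d / _ Z: no change
surface: gibidenlara


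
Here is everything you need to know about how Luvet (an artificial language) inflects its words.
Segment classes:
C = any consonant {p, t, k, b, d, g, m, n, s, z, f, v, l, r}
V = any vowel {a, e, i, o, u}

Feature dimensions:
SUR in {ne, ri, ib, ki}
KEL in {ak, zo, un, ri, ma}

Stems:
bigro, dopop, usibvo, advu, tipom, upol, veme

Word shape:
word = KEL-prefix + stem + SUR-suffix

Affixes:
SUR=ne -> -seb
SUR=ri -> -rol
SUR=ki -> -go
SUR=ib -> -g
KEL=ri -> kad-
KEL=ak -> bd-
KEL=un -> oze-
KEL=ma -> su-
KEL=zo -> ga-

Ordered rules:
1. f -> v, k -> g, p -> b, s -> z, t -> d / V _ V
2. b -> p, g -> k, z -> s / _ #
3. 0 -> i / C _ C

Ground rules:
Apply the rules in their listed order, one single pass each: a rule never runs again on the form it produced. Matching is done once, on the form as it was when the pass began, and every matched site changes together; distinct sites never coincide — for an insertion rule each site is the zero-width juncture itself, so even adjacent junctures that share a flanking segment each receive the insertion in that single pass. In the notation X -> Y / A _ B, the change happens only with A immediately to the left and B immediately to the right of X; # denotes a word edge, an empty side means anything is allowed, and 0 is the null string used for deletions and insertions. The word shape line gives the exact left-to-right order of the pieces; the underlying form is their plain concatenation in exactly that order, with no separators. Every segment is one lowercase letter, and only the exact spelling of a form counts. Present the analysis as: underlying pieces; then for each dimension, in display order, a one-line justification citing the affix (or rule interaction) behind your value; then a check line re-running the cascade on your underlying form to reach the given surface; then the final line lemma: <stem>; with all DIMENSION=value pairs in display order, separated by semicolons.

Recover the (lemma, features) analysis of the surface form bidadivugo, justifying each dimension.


underlying: bd-advu-go
SUR=ki - signalled by the affix -go
KEL=ak - signalled by the affix bd-
check: bdadvugo -> bdadvugo -> bdadvugo -> bidadivugo
lemma: advu; SUR=ki; KEL=ak


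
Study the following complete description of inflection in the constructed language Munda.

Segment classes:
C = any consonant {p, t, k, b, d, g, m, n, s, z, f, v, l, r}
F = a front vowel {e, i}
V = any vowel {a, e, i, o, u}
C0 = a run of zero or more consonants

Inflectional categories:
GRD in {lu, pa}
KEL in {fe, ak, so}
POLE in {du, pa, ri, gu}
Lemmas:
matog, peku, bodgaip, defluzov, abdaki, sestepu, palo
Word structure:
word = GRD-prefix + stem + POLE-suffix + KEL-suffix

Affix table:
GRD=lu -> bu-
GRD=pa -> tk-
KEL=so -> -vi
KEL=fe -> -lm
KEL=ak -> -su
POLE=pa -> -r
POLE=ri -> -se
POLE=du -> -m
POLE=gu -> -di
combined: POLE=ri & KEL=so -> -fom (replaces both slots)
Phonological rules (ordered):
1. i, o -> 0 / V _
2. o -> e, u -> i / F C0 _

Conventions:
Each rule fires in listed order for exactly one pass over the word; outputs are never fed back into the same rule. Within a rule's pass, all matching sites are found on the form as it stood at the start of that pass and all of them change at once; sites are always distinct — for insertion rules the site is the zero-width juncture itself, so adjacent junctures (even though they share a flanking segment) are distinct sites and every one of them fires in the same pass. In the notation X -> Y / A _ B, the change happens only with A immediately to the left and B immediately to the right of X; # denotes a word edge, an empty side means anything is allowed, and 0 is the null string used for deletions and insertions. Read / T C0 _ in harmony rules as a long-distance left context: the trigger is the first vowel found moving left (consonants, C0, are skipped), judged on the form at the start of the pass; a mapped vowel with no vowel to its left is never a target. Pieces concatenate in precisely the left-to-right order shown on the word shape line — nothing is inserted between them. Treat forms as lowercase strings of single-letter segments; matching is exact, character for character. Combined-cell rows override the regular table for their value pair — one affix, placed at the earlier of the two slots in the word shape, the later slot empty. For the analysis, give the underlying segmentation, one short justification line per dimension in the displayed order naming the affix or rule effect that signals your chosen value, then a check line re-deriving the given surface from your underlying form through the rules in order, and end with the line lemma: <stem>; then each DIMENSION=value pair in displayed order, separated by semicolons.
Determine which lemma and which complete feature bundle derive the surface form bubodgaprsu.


underlying: bu-bodgaip-r-su
GRD=lu - signalled by the affix bu-
KEL=ak - signalled by the affix -su
POLE=pa - signalled by the affix -r
check: bubodgaiprsu -> bubodgaprsu -> bubodgaprsu
lemma: bodgaip; GRD=lu; KEL=ak; POLE=pa


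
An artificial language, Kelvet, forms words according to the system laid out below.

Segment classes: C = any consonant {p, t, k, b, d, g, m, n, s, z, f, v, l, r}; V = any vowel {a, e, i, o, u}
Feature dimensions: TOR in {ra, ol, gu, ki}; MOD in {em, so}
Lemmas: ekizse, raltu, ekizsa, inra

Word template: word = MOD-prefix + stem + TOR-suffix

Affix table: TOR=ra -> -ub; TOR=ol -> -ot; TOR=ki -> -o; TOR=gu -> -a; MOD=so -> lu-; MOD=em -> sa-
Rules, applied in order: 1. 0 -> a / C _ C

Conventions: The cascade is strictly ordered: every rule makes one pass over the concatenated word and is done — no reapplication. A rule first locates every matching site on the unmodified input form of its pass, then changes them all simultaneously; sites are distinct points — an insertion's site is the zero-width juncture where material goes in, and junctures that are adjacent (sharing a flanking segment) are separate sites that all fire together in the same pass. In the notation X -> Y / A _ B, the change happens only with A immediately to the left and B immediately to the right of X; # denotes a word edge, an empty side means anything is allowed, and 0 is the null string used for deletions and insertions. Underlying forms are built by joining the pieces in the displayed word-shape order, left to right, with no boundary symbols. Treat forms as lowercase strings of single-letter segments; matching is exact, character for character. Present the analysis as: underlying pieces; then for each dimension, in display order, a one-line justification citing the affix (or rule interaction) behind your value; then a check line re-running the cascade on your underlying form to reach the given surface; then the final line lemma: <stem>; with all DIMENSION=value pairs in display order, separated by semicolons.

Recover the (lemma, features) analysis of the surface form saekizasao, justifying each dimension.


underlying: sa-ekizsa-o
TOR=ki - signalled by the affix -o
MOD=em - signalled by the affix sa-
check: saekizsao -> saekizasao
lemma: ekizsa; TOR=ki; MOD=em


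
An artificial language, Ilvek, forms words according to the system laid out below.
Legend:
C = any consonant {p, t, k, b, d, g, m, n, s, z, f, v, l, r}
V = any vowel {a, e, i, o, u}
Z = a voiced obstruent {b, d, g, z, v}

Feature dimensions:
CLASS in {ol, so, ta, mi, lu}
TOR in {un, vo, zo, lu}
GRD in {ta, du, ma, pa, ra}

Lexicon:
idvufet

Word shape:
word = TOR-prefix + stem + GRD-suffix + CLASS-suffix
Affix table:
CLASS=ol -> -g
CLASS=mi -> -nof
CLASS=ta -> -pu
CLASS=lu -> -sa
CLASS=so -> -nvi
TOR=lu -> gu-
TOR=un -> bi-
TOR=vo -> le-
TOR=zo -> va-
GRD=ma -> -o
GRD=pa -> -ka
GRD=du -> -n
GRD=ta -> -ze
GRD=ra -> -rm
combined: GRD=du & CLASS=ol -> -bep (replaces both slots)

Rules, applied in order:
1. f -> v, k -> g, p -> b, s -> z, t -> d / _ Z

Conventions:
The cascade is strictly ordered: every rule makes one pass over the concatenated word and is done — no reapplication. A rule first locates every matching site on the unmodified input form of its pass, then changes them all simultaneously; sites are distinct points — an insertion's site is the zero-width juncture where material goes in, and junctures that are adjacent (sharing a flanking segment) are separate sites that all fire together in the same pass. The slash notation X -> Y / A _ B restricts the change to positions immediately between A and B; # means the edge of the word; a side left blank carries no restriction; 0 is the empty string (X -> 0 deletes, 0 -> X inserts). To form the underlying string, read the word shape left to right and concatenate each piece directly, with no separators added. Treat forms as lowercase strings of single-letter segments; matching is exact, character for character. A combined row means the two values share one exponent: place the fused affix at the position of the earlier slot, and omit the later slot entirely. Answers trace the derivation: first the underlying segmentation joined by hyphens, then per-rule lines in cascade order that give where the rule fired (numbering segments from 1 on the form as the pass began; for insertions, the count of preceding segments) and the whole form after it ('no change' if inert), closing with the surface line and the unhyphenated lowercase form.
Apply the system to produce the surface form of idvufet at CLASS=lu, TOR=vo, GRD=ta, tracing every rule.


underlying: le-idvufet-ze-sa
1. f -> v, k -> g, p -> b, s -> z, t -> d / _ Z: fires at position(s) 9: leidvufedzesa
surface: leidvufedzesa


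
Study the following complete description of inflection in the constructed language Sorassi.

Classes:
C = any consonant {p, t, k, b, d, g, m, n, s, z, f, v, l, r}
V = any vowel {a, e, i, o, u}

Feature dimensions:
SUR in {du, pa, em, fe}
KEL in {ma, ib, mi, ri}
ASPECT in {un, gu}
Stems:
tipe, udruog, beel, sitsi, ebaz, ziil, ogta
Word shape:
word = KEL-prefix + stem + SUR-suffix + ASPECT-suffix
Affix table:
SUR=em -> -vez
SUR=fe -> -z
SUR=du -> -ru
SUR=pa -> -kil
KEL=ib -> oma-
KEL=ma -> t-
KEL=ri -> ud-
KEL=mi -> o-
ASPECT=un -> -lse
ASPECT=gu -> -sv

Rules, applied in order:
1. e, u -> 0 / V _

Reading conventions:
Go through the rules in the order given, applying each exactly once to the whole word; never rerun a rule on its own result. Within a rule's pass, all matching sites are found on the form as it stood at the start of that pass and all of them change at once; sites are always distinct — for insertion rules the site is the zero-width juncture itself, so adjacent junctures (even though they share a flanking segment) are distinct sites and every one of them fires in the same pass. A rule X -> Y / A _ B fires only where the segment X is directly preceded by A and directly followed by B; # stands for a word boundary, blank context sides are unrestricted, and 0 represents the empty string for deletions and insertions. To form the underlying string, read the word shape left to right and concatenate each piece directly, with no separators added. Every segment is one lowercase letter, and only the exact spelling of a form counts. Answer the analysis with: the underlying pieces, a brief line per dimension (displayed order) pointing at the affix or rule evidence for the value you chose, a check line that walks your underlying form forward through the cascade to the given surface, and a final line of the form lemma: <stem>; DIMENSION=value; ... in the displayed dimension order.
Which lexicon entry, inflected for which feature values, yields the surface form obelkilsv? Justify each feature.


underlying: o-beel-kil-sv
SUR=pa - signalled by the affix -kil
KEL=mi - signalled by the affix o-
ASPECT=gu - signalled by the affix -sv
check: obeelkilsv -> obelkilsv
lemma: beel; SUR=pa; KEL=mi; ASPECT=gu


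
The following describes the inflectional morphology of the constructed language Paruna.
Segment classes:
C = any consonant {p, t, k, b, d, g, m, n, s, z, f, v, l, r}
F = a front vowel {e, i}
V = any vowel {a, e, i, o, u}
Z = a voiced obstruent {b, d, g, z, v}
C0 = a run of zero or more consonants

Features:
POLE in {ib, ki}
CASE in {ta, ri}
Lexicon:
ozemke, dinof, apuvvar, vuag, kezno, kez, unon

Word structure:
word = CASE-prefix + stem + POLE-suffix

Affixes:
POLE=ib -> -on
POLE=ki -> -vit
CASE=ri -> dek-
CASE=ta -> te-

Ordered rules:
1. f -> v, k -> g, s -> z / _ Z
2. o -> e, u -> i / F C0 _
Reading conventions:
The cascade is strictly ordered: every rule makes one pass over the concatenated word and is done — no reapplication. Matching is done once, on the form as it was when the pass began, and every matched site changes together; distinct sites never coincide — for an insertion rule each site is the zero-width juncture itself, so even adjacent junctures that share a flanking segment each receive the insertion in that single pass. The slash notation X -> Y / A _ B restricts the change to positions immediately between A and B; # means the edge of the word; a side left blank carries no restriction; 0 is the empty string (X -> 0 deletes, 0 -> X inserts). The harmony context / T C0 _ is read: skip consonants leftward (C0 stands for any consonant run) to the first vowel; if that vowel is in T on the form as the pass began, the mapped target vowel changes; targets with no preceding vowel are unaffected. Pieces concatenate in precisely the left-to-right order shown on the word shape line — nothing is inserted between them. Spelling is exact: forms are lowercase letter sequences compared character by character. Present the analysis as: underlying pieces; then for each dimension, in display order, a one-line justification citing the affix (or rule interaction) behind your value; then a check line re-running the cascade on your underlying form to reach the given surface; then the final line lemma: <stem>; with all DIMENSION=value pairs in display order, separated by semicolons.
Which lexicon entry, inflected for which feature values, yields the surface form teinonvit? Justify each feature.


underlying: te-unon-vit
POLE=ki - signalled by the affix -vit
CASE=ta - signalled by the affix te-
check: teunonvit -> teunonvit -> teinonvit
lemma: unon; POLE=ki; CASE=ta
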